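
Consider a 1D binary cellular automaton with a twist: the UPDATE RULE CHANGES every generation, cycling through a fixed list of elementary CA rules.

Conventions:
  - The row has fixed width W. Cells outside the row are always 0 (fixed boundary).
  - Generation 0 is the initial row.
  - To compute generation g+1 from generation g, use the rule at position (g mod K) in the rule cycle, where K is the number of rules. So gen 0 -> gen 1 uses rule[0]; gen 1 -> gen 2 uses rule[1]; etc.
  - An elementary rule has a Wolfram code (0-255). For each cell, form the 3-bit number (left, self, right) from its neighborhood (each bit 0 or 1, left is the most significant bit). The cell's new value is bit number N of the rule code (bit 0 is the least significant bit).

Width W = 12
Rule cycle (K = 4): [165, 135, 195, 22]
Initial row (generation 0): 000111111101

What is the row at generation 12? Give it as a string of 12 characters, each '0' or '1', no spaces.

Answer: 111100010111

Derivation:
Gen 0: 000111111101
Gen 1 (rule 165): 110011111011
Gen 2 (rule 135): 000101110000
Gen 3 (rule 195): 111000110111
Gen 4 (rule 22): 000101000000
Gen 5 (rule 165): 110111011111
Gen 6 (rule 135): 000010001110
Gen 7 (rule 195): 111100110110
Gen 8 (rule 22): 000011000001
Gen 9 (rule 165): 111000011101
Gen 10 (rule 135): 010011101001
Gen 11 (rule 195): 100101100010
Gen 12 (rule 22): 111100010111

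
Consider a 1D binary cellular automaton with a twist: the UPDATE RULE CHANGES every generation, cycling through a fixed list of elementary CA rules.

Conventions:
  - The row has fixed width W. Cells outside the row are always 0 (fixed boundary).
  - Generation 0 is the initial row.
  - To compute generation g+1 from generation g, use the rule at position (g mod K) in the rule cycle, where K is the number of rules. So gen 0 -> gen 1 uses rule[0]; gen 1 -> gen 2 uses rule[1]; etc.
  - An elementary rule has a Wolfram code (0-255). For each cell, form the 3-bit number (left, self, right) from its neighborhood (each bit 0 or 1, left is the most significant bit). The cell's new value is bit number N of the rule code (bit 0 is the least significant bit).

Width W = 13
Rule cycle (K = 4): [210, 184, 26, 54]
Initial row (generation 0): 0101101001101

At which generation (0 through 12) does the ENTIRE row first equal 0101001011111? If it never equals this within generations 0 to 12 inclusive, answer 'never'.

Gen 0: 0101101001101
Gen 1 (rule 210): 1000100110100
Gen 2 (rule 184): 0100010101010
Gen 3 (rule 26): 1010100000001
Gen 4 (rule 54): 1111110000011
Gen 5 (rule 210): 0111111000101
Gen 6 (rule 184): 0111110100010
Gen 7 (rule 26): 1100000010101
Gen 8 (rule 54): 0010000111111
Gen 9 (rule 210): 0101001011111
Gen 10 (rule 184): 0010100111110
Gen 11 (rule 26): 0100011100001
Gen 12 (rule 54): 1110100010011

Answer: 9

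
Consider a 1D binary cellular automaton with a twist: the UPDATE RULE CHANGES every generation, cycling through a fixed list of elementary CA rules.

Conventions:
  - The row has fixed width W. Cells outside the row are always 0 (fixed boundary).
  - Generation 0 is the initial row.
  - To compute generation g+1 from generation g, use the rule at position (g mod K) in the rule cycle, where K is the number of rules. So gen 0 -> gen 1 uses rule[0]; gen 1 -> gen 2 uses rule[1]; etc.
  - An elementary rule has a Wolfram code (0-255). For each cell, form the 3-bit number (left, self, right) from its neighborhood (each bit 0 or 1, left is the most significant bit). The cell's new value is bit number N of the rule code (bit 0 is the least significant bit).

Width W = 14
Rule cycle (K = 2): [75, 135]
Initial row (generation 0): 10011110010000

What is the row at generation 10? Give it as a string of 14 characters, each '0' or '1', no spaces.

Gen 0: 10011110010000
Gen 1 (rule 75): 00110010100111
Gen 2 (rule 135): 11000110101010
Gen 3 (rule 75): 11011110000000
Gen 4 (rule 135): 00001100111111
Gen 5 (rule 75): 11111101100001
Gen 6 (rule 135): 01111000001111
Gen 7 (rule 75): 11001011111001
Gen 8 (rule 135): 00011001110011
Gen 9 (rule 75): 11111011010111
Gen 10 (rule 135): 01110000010010

Answer: 01110000010010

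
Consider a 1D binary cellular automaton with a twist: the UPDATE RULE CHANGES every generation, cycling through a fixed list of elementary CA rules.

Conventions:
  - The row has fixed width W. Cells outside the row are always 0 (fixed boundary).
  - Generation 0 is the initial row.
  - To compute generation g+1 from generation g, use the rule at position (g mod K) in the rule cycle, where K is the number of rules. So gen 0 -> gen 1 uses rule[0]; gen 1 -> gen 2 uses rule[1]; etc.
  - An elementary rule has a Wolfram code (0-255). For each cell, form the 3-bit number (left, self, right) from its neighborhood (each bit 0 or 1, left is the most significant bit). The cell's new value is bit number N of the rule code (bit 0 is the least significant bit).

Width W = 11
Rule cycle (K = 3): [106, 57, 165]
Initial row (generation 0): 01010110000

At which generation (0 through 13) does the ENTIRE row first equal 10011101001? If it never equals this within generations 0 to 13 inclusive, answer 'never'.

Gen 0: 01010110000
Gen 1 (rule 106): 10101110000
Gen 2 (rule 57): 01011001111
Gen 3 (rule 165): 01100000110
Gen 4 (rule 106): 11100001110
Gen 5 (rule 57): 10011101001
Gen 6 (rule 165): 10001011001
Gen 7 (rule 106): 00010111010
Gen 8 (rule 57): 11001100101
Gen 9 (rule 165): 00000000111
Gen 10 (rule 106): 00000001101
Gen 11 (rule 57): 11111101010
Gen 12 (rule 165): 01111011110
Gen 13 (rule 106): 11001110010

Answer: 5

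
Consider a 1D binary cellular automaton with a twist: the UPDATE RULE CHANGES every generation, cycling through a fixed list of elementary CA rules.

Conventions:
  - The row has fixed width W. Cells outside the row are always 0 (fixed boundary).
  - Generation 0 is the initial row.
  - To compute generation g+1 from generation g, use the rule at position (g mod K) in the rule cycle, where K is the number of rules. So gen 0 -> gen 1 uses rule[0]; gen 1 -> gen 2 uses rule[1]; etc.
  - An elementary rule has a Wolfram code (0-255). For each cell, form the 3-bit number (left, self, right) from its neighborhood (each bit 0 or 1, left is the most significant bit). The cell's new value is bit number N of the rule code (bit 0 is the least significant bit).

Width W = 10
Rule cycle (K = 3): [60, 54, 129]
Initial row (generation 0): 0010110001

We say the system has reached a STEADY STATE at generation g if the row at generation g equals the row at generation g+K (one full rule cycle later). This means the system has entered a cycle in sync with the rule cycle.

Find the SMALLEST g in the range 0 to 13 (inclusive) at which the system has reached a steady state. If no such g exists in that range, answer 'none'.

Gen 0: 0010110001
Gen 1 (rule 60): 0011101001
Gen 2 (rule 54): 0100011111
Gen 3 (rule 129): 0001001110
Gen 4 (rule 60): 0001101001
Gen 5 (rule 54): 0010011111
Gen 6 (rule 129): 1000001110
Gen 7 (rule 60): 1100001001
Gen 8 (rule 54): 0010011111
Gen 9 (rule 129): 1000001110
Gen 10 (rule 60): 1100001001
Gen 11 (rule 54): 0010011111
Gen 12 (rule 129): 1000001110
Gen 13 (rule 60): 1100001001
Gen 14 (rule 54): 0010011111
Gen 15 (rule 129): 1000001110
Gen 16 (rule 60): 1100001001

Answer: 5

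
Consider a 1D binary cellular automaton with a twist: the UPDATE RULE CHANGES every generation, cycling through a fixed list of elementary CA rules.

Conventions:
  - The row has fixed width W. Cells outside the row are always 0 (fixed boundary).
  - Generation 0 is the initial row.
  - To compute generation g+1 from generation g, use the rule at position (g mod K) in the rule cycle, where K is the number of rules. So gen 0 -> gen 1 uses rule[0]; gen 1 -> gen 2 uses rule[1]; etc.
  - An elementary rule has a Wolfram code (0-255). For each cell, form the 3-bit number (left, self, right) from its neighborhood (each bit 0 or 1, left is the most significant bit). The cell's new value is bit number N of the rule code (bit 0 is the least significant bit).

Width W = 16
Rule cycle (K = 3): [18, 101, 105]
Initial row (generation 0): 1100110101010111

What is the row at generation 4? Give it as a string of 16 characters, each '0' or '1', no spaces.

Answer: 0001001000000010

Derivation:
Gen 0: 1100110101010111
Gen 1 (rule 18): 0011000000000000
Gen 2 (rule 101): 1001011111111111
Gen 3 (rule 105): 0000110000000001
Gen 4 (rule 18): 0001001000000010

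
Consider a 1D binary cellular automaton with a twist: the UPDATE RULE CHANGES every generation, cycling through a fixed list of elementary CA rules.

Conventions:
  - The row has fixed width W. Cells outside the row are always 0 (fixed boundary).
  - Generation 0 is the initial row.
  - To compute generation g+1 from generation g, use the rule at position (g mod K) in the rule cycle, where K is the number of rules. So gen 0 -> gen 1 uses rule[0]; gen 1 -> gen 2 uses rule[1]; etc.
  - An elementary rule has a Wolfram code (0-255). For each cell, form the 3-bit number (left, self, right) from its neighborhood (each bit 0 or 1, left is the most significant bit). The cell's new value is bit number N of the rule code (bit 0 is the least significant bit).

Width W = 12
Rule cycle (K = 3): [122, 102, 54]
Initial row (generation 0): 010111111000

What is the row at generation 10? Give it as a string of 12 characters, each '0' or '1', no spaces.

Gen 0: 010111111000
Gen 1 (rule 122): 101100001100
Gen 2 (rule 102): 110100010100
Gen 3 (rule 54): 001110111110
Gen 4 (rule 122): 011011100011
Gen 5 (rule 102): 101100100101
Gen 6 (rule 54): 110011111111
Gen 7 (rule 122): 111110000001
Gen 8 (rule 102): 000010000011
Gen 9 (rule 54): 000111000100
Gen 10 (rule 122): 001101101010

Answer: 001101101010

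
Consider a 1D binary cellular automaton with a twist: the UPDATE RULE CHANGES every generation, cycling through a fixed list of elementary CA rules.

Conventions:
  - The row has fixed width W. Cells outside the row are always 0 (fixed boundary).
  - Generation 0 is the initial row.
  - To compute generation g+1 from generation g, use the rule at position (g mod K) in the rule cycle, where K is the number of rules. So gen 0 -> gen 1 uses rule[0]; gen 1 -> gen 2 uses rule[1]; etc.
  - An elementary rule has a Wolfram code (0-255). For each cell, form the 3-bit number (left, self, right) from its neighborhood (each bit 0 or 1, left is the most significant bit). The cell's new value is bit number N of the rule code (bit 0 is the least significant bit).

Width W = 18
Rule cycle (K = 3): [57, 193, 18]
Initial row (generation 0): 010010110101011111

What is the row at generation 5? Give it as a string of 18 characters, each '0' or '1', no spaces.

Answer: 100100000110001111

Derivation:
Gen 0: 010010110101011111
Gen 1 (rule 57): 001001101010110000
Gen 2 (rule 193): 100000100000010111
Gen 3 (rule 18): 010001010000100000
Gen 4 (rule 57): 001100101110011111
Gen 5 (rule 193): 100100000110001111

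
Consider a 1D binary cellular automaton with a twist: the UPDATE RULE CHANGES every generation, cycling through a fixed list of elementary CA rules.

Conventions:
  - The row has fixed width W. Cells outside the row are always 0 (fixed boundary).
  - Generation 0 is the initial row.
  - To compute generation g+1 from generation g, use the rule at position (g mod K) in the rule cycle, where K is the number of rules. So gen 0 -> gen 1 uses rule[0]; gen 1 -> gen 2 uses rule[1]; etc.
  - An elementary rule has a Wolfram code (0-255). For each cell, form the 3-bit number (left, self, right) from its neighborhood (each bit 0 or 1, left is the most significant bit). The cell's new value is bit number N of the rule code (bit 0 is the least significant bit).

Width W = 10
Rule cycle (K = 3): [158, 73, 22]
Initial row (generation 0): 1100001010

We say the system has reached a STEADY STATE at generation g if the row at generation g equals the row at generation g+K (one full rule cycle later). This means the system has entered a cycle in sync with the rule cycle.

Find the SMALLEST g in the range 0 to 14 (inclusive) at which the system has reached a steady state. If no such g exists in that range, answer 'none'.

Gen 0: 1100001010
Gen 1 (rule 158): 1010011011
Gen 2 (rule 73): 0000011011
Gen 3 (rule 22): 0000100000
Gen 4 (rule 158): 0001110000
Gen 5 (rule 73): 1101010111
Gen 6 (rule 22): 0001010000
Gen 7 (rule 158): 0011011000
Gen 8 (rule 73): 1011011011
Gen 9 (rule 22): 1000000000
Gen 10 (rule 158): 1100000000
Gen 11 (rule 73): 1101111111
Gen 12 (rule 22): 0000000000
Gen 13 (rule 158): 0000000000
Gen 14 (rule 73): 1111111111
Gen 15 (rule 22): 0000000000
Gen 16 (rule 158): 0000000000
Gen 17 (rule 73): 1111111111

Answer: 12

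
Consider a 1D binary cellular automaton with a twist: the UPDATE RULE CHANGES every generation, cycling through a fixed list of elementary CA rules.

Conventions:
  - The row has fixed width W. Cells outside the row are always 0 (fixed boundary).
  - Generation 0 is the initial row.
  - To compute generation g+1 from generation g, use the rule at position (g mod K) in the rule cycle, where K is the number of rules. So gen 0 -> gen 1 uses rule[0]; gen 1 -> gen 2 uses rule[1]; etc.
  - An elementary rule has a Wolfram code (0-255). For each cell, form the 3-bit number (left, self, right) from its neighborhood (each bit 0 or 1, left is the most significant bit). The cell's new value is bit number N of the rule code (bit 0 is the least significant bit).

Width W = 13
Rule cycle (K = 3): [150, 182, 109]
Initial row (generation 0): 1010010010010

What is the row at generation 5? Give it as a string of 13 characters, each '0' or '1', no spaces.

Answer: 1001110001010

Derivation:
Gen 0: 1010010010010
Gen 1 (rule 150): 1011111111111
Gen 2 (rule 182): 1101111111110
Gen 3 (rule 109): 1111000000010
Gen 4 (rule 150): 0110100000111
Gen 5 (rule 182): 1001110001010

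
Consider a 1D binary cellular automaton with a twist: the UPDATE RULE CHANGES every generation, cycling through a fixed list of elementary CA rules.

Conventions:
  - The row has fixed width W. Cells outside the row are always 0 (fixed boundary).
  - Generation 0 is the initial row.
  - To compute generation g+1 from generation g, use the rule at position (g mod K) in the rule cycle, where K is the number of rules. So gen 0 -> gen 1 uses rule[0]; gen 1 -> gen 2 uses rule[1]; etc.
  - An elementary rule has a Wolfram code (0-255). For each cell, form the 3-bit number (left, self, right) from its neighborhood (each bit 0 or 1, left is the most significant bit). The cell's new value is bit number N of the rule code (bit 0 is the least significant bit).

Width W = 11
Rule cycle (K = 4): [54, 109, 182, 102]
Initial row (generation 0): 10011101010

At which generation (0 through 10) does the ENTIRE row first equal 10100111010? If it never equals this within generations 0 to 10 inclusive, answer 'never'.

Answer: 10

Derivation:
Gen 0: 10011101010
Gen 1 (rule 54): 11100011111
Gen 2 (rule 109): 10101010001
Gen 3 (rule 182): 11111111011
Gen 4 (rule 102): 00000001101
Gen 5 (rule 54): 00000010011
Gen 6 (rule 109): 11111010011
Gen 7 (rule 182): 01110111100
Gen 8 (rule 102): 10011000100
Gen 9 (rule 54): 11100101110
Gen 10 (rule 109): 10100111010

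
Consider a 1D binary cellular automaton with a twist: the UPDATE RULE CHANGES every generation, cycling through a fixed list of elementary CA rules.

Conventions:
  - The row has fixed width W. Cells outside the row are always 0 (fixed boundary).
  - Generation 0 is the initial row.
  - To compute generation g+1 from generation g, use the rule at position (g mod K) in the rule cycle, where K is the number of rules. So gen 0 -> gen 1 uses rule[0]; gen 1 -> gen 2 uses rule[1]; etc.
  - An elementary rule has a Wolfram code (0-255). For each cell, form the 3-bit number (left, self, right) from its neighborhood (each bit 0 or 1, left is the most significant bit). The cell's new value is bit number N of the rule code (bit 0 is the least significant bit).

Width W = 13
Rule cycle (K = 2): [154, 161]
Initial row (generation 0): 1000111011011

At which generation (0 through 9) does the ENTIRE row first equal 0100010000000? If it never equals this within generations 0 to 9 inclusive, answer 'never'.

Answer: 3

Derivation:
Gen 0: 1000111011011
Gen 1 (rule 154): 0101110010010
Gen 2 (rule 161): 0010100000000
Gen 3 (rule 154): 0100010000000
Gen 4 (rule 161): 0001000111111
Gen 5 (rule 154): 0010101111110
Gen 6 (rule 161): 1001010111100
Gen 7 (rule 154): 0110000111010
Gen 8 (rule 161): 0000110010100
Gen 9 (rule 154): 0001101100010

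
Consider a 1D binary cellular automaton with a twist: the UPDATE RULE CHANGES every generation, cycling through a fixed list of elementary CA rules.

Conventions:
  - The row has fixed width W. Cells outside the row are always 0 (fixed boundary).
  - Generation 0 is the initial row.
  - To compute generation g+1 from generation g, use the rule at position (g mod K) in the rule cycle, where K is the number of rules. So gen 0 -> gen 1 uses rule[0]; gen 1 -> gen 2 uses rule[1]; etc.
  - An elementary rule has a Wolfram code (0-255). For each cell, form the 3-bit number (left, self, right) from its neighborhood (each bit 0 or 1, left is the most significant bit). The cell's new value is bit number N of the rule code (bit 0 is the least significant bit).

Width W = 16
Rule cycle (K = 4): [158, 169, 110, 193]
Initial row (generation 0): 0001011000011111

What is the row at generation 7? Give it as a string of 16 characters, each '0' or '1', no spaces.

Gen 0: 0001011000011111
Gen 1 (rule 158): 0011010100111110
Gen 2 (rule 169): 1010101000111100
Gen 3 (rule 110): 1111111001100100
Gen 4 (rule 193): 0111111000100001
Gen 5 (rule 158): 1111110101110011
Gen 6 (rule 169): 1111101011100010
Gen 7 (rule 110): 1000111110100110

Answer: 1000111110100110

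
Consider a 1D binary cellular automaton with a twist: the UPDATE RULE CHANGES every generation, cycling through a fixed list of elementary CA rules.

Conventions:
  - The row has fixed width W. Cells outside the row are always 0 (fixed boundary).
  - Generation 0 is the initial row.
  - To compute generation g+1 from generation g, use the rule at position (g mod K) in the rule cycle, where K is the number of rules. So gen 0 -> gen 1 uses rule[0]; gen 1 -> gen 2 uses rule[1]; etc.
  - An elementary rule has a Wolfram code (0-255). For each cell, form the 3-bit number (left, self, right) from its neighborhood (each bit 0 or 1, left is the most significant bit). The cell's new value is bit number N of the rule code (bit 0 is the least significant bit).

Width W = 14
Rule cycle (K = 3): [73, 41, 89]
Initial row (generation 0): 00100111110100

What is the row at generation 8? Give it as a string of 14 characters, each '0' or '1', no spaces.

Answer: 00011000010011

Derivation:
Gen 0: 00100111110100
Gen 1 (rule 73): 10000100010001
Gen 2 (rule 41): 00110001000100
Gen 3 (rule 89): 10111100110011
Gen 4 (rule 73): 00100100110011
Gen 5 (rule 41): 10000000100010
Gen 6 (rule 89): 01111110011001
Gen 7 (rule 73): 01000010011000
Gen 8 (rule 41): 00011000010011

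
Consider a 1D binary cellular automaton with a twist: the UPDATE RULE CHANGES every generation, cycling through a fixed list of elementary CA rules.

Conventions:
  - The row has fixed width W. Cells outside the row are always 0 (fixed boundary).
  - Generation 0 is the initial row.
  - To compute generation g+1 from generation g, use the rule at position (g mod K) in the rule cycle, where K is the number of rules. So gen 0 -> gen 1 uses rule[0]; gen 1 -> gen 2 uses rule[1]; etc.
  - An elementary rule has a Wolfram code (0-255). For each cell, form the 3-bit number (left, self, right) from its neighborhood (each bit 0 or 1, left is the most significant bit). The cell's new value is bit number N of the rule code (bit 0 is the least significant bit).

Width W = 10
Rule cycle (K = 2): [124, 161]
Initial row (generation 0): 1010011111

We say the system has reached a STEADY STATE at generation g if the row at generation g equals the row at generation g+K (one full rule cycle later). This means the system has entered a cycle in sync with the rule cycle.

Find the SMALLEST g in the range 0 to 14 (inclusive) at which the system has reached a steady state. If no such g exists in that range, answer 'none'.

Answer: none

Derivation:
Gen 0: 1010011111
Gen 1 (rule 124): 1111010001
Gen 2 (rule 161): 0110100100
Gen 3 (rule 124): 0111110110
Gen 4 (rule 161): 0011101000
Gen 5 (rule 124): 0010111100
Gen 6 (rule 161): 1001011001
Gen 7 (rule 124): 1101111101
Gen 8 (rule 161): 0010111010
Gen 9 (rule 124): 0011101111
Gen 10 (rule 161): 1001010110
Gen 11 (rule 124): 1101111111
Gen 12 (rule 161): 0010111110
Gen 13 (rule 124): 0011100011
Gen 14 (rule 161): 1001001000
Gen 15 (rule 124): 1101101100
Gen 16 (rule 161): 0010010001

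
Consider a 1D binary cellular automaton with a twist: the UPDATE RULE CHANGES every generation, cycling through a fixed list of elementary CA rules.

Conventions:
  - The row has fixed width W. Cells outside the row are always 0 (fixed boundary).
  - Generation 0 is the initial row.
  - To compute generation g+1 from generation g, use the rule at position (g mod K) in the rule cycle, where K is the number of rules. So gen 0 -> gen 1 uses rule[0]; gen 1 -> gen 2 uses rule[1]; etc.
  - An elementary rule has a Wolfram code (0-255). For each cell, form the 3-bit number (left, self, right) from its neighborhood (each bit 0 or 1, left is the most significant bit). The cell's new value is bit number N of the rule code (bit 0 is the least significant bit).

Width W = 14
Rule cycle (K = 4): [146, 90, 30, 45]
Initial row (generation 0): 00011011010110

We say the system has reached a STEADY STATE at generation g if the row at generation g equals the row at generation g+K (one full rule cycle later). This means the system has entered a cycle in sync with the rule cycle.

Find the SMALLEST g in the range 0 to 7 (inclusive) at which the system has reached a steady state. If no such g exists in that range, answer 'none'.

Gen 0: 00011011010110
Gen 1 (rule 146): 00100000000001
Gen 2 (rule 90): 01010000000010
Gen 3 (rule 30): 11011000000111
Gen 4 (rule 45): 10110011110100
Gen 5 (rule 146): 00001101100010
Gen 6 (rule 90): 00011101110101
Gen 7 (rule 30): 00110001000101
Gen 8 (rule 45): 10100101010111
Gen 9 (rule 146): 00011000000010
Gen 10 (rule 90): 00111100000101
Gen 11 (rule 30): 01100010001101

Answer: none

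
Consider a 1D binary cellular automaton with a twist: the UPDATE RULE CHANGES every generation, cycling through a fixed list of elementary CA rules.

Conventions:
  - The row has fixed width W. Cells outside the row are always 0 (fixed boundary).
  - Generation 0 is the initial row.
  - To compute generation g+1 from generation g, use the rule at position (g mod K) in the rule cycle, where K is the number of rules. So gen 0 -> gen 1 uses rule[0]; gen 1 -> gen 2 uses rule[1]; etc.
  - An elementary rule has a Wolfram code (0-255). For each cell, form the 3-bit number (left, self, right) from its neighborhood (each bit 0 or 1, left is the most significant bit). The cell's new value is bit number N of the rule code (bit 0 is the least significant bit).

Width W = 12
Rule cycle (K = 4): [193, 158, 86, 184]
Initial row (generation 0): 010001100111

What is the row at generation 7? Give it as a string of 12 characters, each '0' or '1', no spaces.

Gen 0: 010001100111
Gen 1 (rule 193): 000100100011
Gen 2 (rule 158): 001111110110
Gen 3 (rule 86): 010000010011
Gen 4 (rule 184): 001000001010
Gen 5 (rule 193): 100011100000
Gen 6 (rule 158): 110111010000
Gen 7 (rule 86): 010001011000

Answer: 010001011000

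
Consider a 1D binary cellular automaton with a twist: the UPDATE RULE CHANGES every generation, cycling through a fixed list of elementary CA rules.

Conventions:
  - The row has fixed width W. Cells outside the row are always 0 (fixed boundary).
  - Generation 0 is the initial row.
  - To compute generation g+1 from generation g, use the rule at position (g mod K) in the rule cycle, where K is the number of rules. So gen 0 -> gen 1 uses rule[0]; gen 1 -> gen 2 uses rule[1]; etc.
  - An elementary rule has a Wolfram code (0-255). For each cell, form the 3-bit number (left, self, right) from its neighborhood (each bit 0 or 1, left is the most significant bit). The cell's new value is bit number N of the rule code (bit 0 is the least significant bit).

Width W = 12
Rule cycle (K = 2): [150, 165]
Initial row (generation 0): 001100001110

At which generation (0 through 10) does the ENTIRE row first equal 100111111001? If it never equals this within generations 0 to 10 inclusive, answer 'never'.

Gen 0: 001100001110
Gen 1 (rule 150): 010010010101
Gen 2 (rule 165): 010010011111
Gen 3 (rule 150): 111111101110
Gen 4 (rule 165): 011111010100
Gen 5 (rule 150): 101110010110
Gen 6 (rule 165): 110100011000
Gen 7 (rule 150): 000110100100
Gen 8 (rule 165): 110001100101
Gen 9 (rule 150): 001010011101
Gen 10 (rule 165): 101110001011

Answer: never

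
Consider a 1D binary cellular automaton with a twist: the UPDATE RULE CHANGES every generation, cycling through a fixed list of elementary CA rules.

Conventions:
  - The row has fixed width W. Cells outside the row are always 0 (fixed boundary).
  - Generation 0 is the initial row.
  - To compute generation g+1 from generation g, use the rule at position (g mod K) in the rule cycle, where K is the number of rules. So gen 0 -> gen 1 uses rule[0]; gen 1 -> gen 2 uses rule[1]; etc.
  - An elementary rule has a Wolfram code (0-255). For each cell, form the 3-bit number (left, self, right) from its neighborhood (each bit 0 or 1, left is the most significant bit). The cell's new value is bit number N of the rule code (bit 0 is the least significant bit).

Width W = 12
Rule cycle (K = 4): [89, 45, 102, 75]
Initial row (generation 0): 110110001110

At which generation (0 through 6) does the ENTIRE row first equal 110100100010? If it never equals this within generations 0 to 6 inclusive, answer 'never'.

Gen 0: 110110001110
Gen 1 (rule 89): 110111101011
Gen 2 (rule 45): 101100011110
Gen 3 (rule 102): 110100100010
Gen 4 (rule 75): 110001001100
Gen 5 (rule 89): 111100101111
Gen 6 (rule 45): 100000111000

Answer: 3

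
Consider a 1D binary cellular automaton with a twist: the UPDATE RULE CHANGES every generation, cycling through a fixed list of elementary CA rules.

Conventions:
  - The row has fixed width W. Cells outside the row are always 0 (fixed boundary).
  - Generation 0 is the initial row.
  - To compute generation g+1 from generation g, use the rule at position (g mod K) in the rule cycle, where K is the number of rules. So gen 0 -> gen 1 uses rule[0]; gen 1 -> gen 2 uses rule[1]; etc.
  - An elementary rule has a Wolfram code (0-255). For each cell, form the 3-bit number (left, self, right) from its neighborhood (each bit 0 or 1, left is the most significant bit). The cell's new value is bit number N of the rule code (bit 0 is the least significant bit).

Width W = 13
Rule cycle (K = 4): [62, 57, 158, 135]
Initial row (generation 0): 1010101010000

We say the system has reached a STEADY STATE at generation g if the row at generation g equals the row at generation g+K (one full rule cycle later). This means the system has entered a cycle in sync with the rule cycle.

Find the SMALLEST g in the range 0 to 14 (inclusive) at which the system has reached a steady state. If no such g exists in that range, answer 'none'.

Gen 0: 1010101010000
Gen 1 (rule 62): 1111111111000
Gen 2 (rule 57): 1000000000111
Gen 3 (rule 158): 1100000001110
Gen 4 (rule 135): 0001111110100
Gen 5 (rule 62): 0011000001110
Gen 6 (rule 57): 1010111101001
Gen 7 (rule 158): 1010111001111
Gen 8 (rule 135): 1010010010110
Gen 9 (rule 62): 1111111111101
Gen 10 (rule 57): 1000000000010
Gen 11 (rule 158): 1100000000111
Gen 12 (rule 135): 0001111111010
Gen 13 (rule 62): 0011000000111
Gen 14 (rule 57): 1010111110100
Gen 15 (rule 158): 1010111100110
Gen 16 (rule 135): 1010011001000
Gen 17 (rule 62): 1111110111100
Gen 18 (rule 57): 1000001100011

Answer: none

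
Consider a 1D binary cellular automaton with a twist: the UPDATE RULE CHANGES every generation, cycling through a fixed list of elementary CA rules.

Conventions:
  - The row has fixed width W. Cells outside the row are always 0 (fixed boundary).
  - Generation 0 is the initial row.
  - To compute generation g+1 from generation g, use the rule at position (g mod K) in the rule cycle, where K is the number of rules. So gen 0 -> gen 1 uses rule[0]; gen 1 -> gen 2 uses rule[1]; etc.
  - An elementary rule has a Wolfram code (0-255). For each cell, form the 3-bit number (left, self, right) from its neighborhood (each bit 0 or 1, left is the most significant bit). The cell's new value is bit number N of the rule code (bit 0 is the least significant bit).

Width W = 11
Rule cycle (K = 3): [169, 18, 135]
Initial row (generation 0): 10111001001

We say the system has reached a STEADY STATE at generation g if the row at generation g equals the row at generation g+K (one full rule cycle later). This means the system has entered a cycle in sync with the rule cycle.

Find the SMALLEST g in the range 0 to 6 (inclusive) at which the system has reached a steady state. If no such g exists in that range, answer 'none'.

Answer: 5

Derivation:
Gen 0: 10111001001
Gen 1 (rule 169): 01110000000
Gen 2 (rule 18): 10001000000
Gen 3 (rule 135): 10111011111
Gen 4 (rule 169): 01110111110
Gen 5 (rule 18): 10000000001
Gen 6 (rule 135): 10111111111
Gen 7 (rule 169): 01111111110
Gen 8 (rule 18): 10000000001
Gen 9 (rule 135): 10111111111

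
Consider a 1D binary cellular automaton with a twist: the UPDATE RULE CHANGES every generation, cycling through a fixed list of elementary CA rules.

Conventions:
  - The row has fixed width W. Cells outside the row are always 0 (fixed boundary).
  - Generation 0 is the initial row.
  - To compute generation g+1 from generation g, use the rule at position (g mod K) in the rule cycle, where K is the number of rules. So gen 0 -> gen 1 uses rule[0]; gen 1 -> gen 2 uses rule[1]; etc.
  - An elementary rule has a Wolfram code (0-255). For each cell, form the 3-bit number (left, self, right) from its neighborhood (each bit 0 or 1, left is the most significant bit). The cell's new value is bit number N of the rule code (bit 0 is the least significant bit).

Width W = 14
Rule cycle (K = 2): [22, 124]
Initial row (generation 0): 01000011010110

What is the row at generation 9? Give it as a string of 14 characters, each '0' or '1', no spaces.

Gen 0: 01000011010110
Gen 1 (rule 22): 11100100010001
Gen 2 (rule 124): 10110110011001
Gen 3 (rule 22): 10000001100111
Gen 4 (rule 124): 11000001110101
Gen 5 (rule 22): 00100010000101
Gen 6 (rule 124): 00110011000111
Gen 7 (rule 22): 01001100101000
Gen 8 (rule 124): 01101110111100
Gen 9 (rule 22): 10000000000010

Answer: 10000000000010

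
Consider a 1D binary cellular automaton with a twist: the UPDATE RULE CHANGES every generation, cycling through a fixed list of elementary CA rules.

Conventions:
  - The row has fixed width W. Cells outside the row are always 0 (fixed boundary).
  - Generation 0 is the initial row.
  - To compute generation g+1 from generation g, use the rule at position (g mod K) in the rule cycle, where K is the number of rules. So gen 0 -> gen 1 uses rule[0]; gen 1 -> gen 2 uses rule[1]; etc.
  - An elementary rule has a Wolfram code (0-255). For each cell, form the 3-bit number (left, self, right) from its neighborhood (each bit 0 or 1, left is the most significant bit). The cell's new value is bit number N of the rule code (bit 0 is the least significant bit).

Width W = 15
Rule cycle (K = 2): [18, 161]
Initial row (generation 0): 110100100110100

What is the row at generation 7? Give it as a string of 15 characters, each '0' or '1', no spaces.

Gen 0: 110100100110100
Gen 1 (rule 18): 000011011000010
Gen 2 (rule 161): 111000100011000
Gen 3 (rule 18): 000101010100100
Gen 4 (rule 161): 110010101000001
Gen 5 (rule 18): 001100000100010
Gen 6 (rule 161): 100001110001000
Gen 7 (rule 18): 010010001010100

Answer: 010010001010100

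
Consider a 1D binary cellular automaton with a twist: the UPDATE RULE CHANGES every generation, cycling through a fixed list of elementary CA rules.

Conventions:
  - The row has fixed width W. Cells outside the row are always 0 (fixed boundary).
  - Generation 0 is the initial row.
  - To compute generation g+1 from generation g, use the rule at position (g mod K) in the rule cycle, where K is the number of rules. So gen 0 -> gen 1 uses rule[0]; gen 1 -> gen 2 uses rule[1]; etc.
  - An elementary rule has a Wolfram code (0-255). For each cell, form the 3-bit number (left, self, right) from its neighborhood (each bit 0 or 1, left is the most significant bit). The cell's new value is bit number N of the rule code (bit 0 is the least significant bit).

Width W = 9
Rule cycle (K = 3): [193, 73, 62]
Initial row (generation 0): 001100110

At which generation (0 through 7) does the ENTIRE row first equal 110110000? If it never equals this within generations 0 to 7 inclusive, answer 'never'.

Gen 0: 001100110
Gen 1 (rule 193): 100100010
Gen 2 (rule 73): 000001000
Gen 3 (rule 62): 000011100
Gen 4 (rule 193): 111001101
Gen 5 (rule 73): 101001100
Gen 6 (rule 62): 111111010
Gen 7 (rule 193): 011111000

Answer: never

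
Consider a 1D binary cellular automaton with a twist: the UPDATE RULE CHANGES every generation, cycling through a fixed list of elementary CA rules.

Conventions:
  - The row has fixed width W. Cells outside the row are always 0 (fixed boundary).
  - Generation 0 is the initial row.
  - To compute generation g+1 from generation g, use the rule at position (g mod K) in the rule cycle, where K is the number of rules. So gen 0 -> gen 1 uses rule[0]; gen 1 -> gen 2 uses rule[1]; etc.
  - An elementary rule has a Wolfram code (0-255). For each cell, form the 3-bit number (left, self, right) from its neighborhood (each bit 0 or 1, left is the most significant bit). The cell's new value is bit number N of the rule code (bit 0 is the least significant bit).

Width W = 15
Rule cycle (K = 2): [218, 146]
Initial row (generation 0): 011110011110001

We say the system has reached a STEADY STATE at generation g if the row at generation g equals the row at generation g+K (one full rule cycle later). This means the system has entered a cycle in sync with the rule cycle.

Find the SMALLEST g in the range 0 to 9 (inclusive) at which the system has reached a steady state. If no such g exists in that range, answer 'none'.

Answer: 1

Derivation:
Gen 0: 011110011110001
Gen 1 (rule 218): 111111111111010
Gen 2 (rule 146): 011111111110001
Gen 3 (rule 218): 111111111111010
Gen 4 (rule 146): 011111111110001
Gen 5 (rule 218): 111111111111010
Gen 6 (rule 146): 011111111110001
Gen 7 (rule 218): 111111111111010
Gen 8 (rule 146): 011111111110001
Gen 9 (rule 218): 111111111111010
Gen 10 (rule 146): 011111111110001
Gen 11 (rule 218): 111111111111010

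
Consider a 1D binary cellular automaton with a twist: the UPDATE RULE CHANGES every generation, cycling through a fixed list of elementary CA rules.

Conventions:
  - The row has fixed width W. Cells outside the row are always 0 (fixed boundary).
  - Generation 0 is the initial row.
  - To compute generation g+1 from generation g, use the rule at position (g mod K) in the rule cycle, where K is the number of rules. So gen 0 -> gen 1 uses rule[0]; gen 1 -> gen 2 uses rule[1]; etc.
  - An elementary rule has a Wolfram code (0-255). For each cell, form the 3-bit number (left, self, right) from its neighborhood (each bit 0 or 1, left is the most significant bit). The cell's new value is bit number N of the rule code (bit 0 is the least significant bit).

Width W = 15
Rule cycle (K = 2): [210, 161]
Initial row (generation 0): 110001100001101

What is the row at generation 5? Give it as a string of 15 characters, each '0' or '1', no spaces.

Gen 0: 110001100001101
Gen 1 (rule 210): 011010110010100
Gen 2 (rule 161): 000101000001001
Gen 3 (rule 210): 001000100010110
Gen 4 (rule 161): 100010001001000
Gen 5 (rule 210): 010101010110100

Answer: 010101010110100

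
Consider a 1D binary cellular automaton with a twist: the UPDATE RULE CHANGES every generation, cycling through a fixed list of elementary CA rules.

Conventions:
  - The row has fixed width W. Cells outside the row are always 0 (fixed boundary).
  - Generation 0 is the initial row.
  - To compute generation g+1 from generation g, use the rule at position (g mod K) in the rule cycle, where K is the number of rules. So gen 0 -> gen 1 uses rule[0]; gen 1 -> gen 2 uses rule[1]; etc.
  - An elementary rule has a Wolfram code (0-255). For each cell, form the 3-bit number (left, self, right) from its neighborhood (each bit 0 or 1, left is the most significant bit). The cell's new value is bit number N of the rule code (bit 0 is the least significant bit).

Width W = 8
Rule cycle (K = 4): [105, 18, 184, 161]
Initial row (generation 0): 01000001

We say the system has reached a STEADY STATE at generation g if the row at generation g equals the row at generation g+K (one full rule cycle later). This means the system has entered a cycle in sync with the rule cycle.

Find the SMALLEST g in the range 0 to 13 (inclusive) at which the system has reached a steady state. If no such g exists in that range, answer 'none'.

Answer: 9

Derivation:
Gen 0: 01000001
Gen 1 (rule 105): 00011100
Gen 2 (rule 18): 00100010
Gen 3 (rule 184): 00010001
Gen 4 (rule 161): 11000100
Gen 5 (rule 105): 11010001
Gen 6 (rule 18): 00001010
Gen 7 (rule 184): 00000101
Gen 8 (rule 161): 11110010
Gen 9 (rule 105): 10010000
Gen 10 (rule 18): 01101000
Gen 11 (rule 184): 01010100
Gen 12 (rule 161): 00101001
Gen 13 (rule 105): 10010000
Gen 14 (rule 18): 01101000
Gen 15 (rule 184): 01010100
Gen 16 (rule 161): 00101001
Gen 17 (rule 105): 10010000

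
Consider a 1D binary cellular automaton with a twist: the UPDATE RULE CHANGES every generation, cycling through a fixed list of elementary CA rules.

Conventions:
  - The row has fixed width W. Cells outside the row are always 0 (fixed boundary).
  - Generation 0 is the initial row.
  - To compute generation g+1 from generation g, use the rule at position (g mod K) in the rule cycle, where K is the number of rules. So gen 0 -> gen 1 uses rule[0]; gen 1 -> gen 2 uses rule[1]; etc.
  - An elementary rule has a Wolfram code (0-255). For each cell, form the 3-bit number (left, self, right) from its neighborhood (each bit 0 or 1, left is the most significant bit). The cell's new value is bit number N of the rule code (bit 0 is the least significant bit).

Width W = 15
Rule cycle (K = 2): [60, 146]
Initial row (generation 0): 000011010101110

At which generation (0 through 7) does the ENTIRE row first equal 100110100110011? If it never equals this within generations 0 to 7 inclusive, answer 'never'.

Gen 0: 000011010101110
Gen 1 (rule 60): 000010111111001
Gen 2 (rule 146): 000100011110110
Gen 3 (rule 60): 000110010001101
Gen 4 (rule 146): 001001101010000
Gen 5 (rule 60): 001101011111000
Gen 6 (rule 146): 010000001110100
Gen 7 (rule 60): 011000001001110

Answer: never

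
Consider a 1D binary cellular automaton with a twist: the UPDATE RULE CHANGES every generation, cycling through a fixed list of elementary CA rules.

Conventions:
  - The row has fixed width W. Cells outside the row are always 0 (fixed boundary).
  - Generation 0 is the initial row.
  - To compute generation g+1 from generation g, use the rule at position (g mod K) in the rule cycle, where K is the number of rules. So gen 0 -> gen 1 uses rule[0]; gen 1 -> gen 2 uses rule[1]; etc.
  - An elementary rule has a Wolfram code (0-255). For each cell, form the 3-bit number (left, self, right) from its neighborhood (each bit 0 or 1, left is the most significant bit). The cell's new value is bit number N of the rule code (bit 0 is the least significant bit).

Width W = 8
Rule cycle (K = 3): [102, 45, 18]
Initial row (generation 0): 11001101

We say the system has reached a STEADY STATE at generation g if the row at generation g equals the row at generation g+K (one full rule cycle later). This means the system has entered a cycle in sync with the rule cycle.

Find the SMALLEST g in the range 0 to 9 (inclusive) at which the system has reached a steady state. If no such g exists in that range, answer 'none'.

Gen 0: 11001101
Gen 1 (rule 102): 01010111
Gen 2 (rule 45): 01111100
Gen 3 (rule 18): 10000010
Gen 4 (rule 102): 10000110
Gen 5 (rule 45): 10110100
Gen 6 (rule 18): 00000010
Gen 7 (rule 102): 00000110
Gen 8 (rule 45): 11110100
Gen 9 (rule 18): 00000010
Gen 10 (rule 102): 00000110
Gen 11 (rule 45): 11110100
Gen 12 (rule 18): 00000010

Answer: 6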